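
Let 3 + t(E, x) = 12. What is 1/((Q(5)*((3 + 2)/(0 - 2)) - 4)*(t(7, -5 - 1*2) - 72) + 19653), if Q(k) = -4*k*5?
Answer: 1/4155 ≈ 0.00024067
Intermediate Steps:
t(E, x) = 9 (t(E, x) = -3 + 12 = 9)
Q(k) = -20*k
1/((Q(5)*((3 + 2)/(0 - 2)) - 4)*(t(7, -5 - 1*2) - 72) + 19653) = 1/(((-20*5)*((3 + 2)/(0 - 2)) - 4)*(9 - 72) + 19653) = 1/((-500/(-2) - 4)*(-63) + 19653) = 1/((-500*(-1)/2 - 4)*(-63) + 19653) = 1/((-100*(-5/2) - 4)*(-63) + 19653) = 1/((250 - 4)*(-63) + 19653) = 1/(246*(-63) + 19653) = 1/(-15498 + 19653) = 1/4155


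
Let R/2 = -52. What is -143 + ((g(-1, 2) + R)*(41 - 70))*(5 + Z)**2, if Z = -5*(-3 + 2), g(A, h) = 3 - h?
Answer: 298557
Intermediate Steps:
Z = 5 (Z = -5*(-1) = 5)
R = -104 (R = 2*(-52) = -104)
-143 + ((g(-1, 2) + R)*(41 - 70))*(5 + Z)**2 = -143 + (((3 - 1*2) - 104)*(41 - 70))*(5 + 5)**2 = -143 + (((3 - 2) - 104)*(-29))*10**2 = -143 + ((1 - 104)*(-29))*100 = -143 - 103*(-29)*100 = -143 + 2987*100 = -143 + 298700 = 298557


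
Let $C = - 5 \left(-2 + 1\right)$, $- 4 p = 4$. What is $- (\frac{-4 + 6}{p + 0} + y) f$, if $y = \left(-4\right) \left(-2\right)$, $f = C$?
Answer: $-30$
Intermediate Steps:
$p = -1$ ($p = \left(- \frac{1}{4}\right) 4 = -1$)
$C = 5$ ($C = \left(-5\right) \left(-1\right) = 5$)
$f = 5$
$y = 8$
$- (\frac{-4 + 6}{p + 0} + y) f = - (\frac{-4 + 6}{-1 + 0} + 8) 5 = - (\frac{2}{-1} + 8) 5 = - (2 \left(-1\right) + 8) 5 = - (-2 + 8) 5 = \left(-1\right) 6 \cdot 5 = \left(-6\right) 5 = -30$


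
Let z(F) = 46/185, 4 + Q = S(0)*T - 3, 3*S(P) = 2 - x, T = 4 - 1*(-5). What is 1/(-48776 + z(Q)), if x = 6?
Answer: -185/9023514 ≈ -2.0502e-5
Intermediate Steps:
T = 9 (T = 4 + 5 = 9)
S(P) = -4/3 (S(P) = (2 - 1*6)/3 = (2 - 6)/3 = (1/3)*(-4) = -4/3)
Q = -19 (Q = -4 + (-4/3*9 - 3) = -4 + (-12 - 3) = -4 - 15 = -19)
z(F) = 46/185 (z(F) = 46*(1/185) = 46/185)
1/(-48776 + z(Q)) = 1/(-48776 + 46/185) = 1/(-9023514/185) = -185/9023514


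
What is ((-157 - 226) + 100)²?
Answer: 80089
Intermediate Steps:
((-157 - 226) + 100)² = (-383 + 100)² = (-283)² = 80089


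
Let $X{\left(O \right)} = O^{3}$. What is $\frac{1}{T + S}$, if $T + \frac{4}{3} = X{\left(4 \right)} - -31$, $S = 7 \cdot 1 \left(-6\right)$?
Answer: $\frac{3}{155} \approx 0.019355$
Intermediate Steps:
$S = -42$ ($S = 7 \left(-6\right) = -42$)
$T = \frac{281}{3}$ ($T = - \frac{4}{3} - \left(-31 - 4^{3}\right) = - \frac{4}{3} + \left(64 + 31\right) = - \frac{4}{3} + 95 = \frac{281}{3} \approx 93.667$)
$\frac{1}{T + S} = \frac{1}{\frac{281}{3} - 42} = \frac{1}{\frac{155}{3}} = \frac{3}{155}$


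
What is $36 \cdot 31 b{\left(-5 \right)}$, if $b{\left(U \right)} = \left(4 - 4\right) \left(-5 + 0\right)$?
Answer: $0$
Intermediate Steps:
$b{\left(U \right)} = 0$ ($b{\left(U \right)} = 0 \left(-5\right) = 0$)
$36 \cdot 31 b{\left(-5 \right)} = 36 \cdot 31 \cdot 0 = 1116 \cdot 0 = 0$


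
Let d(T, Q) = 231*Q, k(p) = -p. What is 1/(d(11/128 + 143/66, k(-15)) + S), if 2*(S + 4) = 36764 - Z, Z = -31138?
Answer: 1/37412 ≈ 2.6729e-5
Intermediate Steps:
S = 33947 (S = -4 + (36764 - 1*(-31138))/2 = -4 + (36764 + 31138)/2 = -4 + (½)*67902 = -4 + 33951 = 33947)
1/(d(11/128 + 143/66, k(-15)) + S) = 1/(231*(-1*(-15)) + 33947) = 1/(231*15 + 33947) = 1/(3465 + 33947) = 1/37412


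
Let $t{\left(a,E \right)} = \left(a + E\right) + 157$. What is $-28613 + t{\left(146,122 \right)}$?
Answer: $-28188$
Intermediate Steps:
$t{\left(a,E \right)} = 157 + E + a$ ($t{\left(a,E \right)} = \left(E + a\right) + 157 = 157 + E + a$)
$-28613 + t{\left(146,122 \right)} = -28613 + \left(157 + 122 + 146\right) = -28613 + 425 = -28188$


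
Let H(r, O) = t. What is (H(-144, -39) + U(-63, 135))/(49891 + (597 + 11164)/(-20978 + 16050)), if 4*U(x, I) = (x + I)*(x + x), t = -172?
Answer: -12024320/245851087 ≈ -0.048909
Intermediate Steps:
U(x, I) = x*(I + x)/2 (U(x, I) = ((x + I)*(x + x))/4 = ((I + x)*(2*x))/4 = (2*x*(I + x))/4 = x*(I + x)/2)
H(r, O) = -172
(H(-144, -39) + U(-63, 135))/(49891 + (597 + 11164)/(-20978 + 16050)) = (-172 + (1/2)*(-63)*(135 - 63))/(49891 + (597 + 11164)/(-20978 + 16050)) = (-172 + (1/2)*(-63)*72)/(49891 + 11761/(-4928)) = (-172 - 2268)/(49891 + 11761*(-1/4928)) = -2440/(49891 - 11761/4928) = -2440/245851087/4928 = -2440*4928/245851087 = -12024320/245851087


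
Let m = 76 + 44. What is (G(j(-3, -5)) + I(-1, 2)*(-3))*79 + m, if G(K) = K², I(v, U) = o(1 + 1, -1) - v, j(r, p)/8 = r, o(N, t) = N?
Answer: 44913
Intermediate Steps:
j(r, p) = 8*r
m = 120
I(v, U) = 2 - v (I(v, U) = (1 + 1) - v = 2 - v)
(G(j(-3, -5)) + I(-1, 2)*(-3))*79 + m = ((8*(-3))² + (2 - 1*(-1))*(-3))*79 + 120 = ((-24)² + (2 + 1)*(-3))*79 + 120 = (576 + 3*(-3))*79 + 120 = (576 - 9)*79 + 120 = 567*79 + 120 = 44793 + 120 = 44913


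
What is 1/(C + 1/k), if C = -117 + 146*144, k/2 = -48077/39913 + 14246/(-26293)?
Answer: 3665378318/76631015061917 ≈ 4.7832e-5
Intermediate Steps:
k = -3665378318/1049432509 (k = 2*(-48077/39913 + 14246/(-26293)) = 2*(-48077*1/39913 + 14246*(-1/26293)) = 2*(-48077/39913 - 14246/26293) = 2*(-1832689159/1049432509) = -3665378318/1049432509 ≈ -3.4927)
C = 20907 (C = -117 + 21024 = 20907)
1/(C + 1/k) = 1/(20907 + 1/(-3665378318/1049432509)) = 1/(20907 - 1049432509/3665378318) = 1/(76631015061917/3665378318) = 3665378318/76631015061917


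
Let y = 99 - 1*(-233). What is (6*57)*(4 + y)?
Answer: 114912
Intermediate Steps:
y = 332 (y = 99 + 233 = 332)
(6*57)*(4 + y) = (6*57)*(4 + 332) = 342*336 = 114912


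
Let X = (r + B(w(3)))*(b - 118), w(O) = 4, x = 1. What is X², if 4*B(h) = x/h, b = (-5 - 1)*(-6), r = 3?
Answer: 4036081/64 ≈ 63064.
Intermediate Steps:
b = 36 (b = -6*(-6) = 36)
B(h) = 1/(4*h) (B(h) = (1/h)/4 = 1/(4*h))
X = -2009/8 (X = (3 + (¼)/4)*(36 - 118) = (3 + (¼)*(¼))*(-82) = (3 + 1/16)*(-82) = (49/16)*(-82) = -2009/8 ≈ -251.13)
X² = (-2009/8)² = 4036081/64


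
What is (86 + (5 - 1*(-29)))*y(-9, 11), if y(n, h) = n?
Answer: -1080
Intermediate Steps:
(86 + (5 - 1*(-29)))*y(-9, 11) = (86 + (5 - 1*(-29)))*(-9) = (86 + (5 + 29))*(-9) = (86 + 34)*(-9) = 120*(-9) = -1080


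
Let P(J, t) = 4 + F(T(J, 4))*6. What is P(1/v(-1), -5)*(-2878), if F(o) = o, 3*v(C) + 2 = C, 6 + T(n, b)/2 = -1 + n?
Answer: 264776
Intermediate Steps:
T(n, b) = -14 + 2*n (T(n, b) = -12 + 2*(-1 + n) = -12 + (-2 + 2*n) = -14 + 2*n)
v(C) = -⅔ + C/3
P(J, t) = -80 + 12*J (P(J, t) = 4 + (-14 + 2*J)*6 = 4 + (-84 + 12*J) = -80 + 12*J)
P(1/v(-1), -5)*(-2878) = (-80 + 12/(-⅔ + (⅓)*(-1)))*(-2878) = (-80 + 12/(-⅔ - ⅓))*(-2878) = (-80 + 12/(-1))*(-2878) = (-80 + 12*(-1))*(-2878) = (-80 - 12)*(-2878) = -92*(-2878) = 264776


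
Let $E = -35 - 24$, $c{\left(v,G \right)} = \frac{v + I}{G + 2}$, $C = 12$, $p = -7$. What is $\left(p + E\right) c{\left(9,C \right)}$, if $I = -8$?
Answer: $- \frac{33}{7} \approx -4.7143$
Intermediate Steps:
$c{\left(v,G \right)} = \frac{-8 + v}{2 + G}$ ($c{\left(v,G \right)} = \frac{v - 8}{G + 2} = \frac{-8 + v}{2 + G}$)
$E = -59$ ($E = -35 - 24 = -59$)
$\left(p + E\right) c{\left(9,C \right)} = \left(-7 - 59\right) \frac{-8 + 9}{2 + 12} = - 66 \cdot \frac{1}{14} \cdot 1 = \left(-66\right) \frac{1}{14} = - \frac{33}{7}$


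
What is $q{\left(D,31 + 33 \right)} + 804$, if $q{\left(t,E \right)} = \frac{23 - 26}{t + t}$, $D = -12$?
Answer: $\frac{6433}{8} \approx 804.13$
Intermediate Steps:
$q{\left(t,E \right)} = - \frac{3}{2 t}$
$q{\left(D,31 + 33 \right)} + 804 = - \frac{3}{2 \left(-12\right)} + 804 = \left(- \frac{3}{2}\right) \left(- \frac{1}{12}\right) + 804 = \frac{1}{8} + 804 = \frac{6433}{8}$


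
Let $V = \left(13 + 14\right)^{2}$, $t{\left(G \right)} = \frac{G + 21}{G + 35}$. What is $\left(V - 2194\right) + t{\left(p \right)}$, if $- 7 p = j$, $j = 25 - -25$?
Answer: $- \frac{285578}{195} \approx -1464.5$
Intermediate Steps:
$j = 50$ ($j = 25 + 25 = 50$)
$p = - \frac{50}{7}$ ($p = \left(- \frac{1}{7}\right) 50 = - \frac{50}{7} \approx -7.1429$)
$t{\left(G \right)} = \frac{21 + G}{35 + G}$
$V = 729$ ($V = 27^{2} = 729$)
$\left(V - 2194\right) + t{\left(p \right)} = \left(729 - 2194\right) + \frac{21 - \frac{50}{7}}{35 - \frac{50}{7}} = -1465 + \frac{1}{\frac{195}{7}} \cdot \frac{97}{7} = -1465 + \frac{7}{195} \cdot \frac{97}{7} = -1465 + \frac{97}{195} = - \frac{285578}{195}$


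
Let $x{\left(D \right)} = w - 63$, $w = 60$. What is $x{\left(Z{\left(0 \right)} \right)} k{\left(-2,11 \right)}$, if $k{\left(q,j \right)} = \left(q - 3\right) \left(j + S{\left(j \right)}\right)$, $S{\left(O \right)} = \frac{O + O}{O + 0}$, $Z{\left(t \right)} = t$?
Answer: $195$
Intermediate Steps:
$x{\left(D \right)} = -3$ ($x{\left(D \right)} = 60 - 63 = -3$)
$S{\left(O \right)} = 2$ ($S{\left(O \right)} = \frac{2 O}{O} = 2$)
$k{\left(q,j \right)} = \left(-3 + q\right) \left(2 + j\right)$ ($k{\left(q,j \right)} = \left(q - 3\right) \left(j + 2\right) = \left(-3 + q\right) \left(2 + j\right)$)
$x{\left(Z{\left(0 \right)} \right)} k{\left(-2,11 \right)} = - 3 \left(-6 - 33 + 2 \left(-2\right) + 11 \left(-2\right)\right) = - 3 \left(-6 - 33 - 4 - 22\right) = \left(-3\right) \left(-65\right) = 195$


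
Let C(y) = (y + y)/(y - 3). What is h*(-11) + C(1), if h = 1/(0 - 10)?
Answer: 1/10 ≈ 0.10000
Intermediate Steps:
C(y) = 2*y/(-3 + y) (C(y) = (2*y)/(-3 + y) = 2*y/(-3 + y))
h = -1/10 (h = 1/(-10) = -1/10 ≈ -0.10000)
h*(-11) + C(1) = -1/10*(-11) + 2*1/(-3 + 1) = 11/10 + 2*1/(-2) = 11/10 + 2*1*(-1/2) = 11/10 - 1 = 1/10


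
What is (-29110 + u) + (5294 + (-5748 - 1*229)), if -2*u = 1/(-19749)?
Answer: -1176763913/39498 ≈ -29793.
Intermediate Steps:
u = 1/39498 (u = -½/(-19749) = -½*(-1/19749) = 1/39498 ≈ 2.5318e-5)
(-29110 + u) + (5294 + (-5748 - 1*229)) = (-29110 + 1/39498) + (5294 + (-5748 - 1*229)) = -1149786779/39498 + (5294 + (-5748 - 229)) = -1149786779/39498 + (5294 - 5977) = -1149786779/39498 - 683 = -1176763913/39498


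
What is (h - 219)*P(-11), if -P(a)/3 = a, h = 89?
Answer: -4290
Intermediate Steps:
P(a) = -3*a
(h - 219)*P(-11) = (89 - 219)*(-3*(-11)) = -130*33 = -4290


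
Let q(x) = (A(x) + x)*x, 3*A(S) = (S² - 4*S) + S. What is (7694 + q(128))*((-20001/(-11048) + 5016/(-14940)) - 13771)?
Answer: -200782467178203143/20632140 ≈ -9.7315e+9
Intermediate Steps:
A(S) = -S + S²/3 (A(S) = ((S² - 4*S) + S)/3 = (S² - 3*S)/3 = -S + S²/3)
q(x) = x*(x + x*(-3 + x)/3) (q(x) = (x*(-3 + x)/3 + x)*x = (x + x*(-3 + x)/3)*x = x*(x + x*(-3 + x)/3))
(7694 + q(128))*((-20001/(-11048) + 5016/(-14940)) - 13771) = (7694 + (⅓)*128³)*((-20001/(-11048) + 5016/(-14940)) - 13771) = (7694 + (⅓)*2097152)*((-20001*(-1/11048) + 5016*(-1/14940)) - 13771) = (7694 + 2097152/3)*((20001/11048 - 418/1245) - 13771) = 2120234*(20283181/13754760 - 13771)/3 = (2120234/3)*(-189396516779/13754760) = -200782467178203143/20632140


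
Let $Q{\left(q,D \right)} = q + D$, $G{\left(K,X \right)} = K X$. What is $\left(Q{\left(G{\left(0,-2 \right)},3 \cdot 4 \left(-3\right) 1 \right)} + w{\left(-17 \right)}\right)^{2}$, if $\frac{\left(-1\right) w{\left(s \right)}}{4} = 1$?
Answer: $1600$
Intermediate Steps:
$w{\left(s \right)} = -4$ ($w{\left(s \right)} = \left(-4\right) 1 = -4$)
$Q{\left(q,D \right)} = D + q$
$\left(Q{\left(G{\left(0,-2 \right)},3 \cdot 4 \left(-3\right) 1 \right)} + w{\left(-17 \right)}\right)^{2} = \left(\left(3 \cdot 4 \left(-3\right) 1 + 0 \left(-2\right)\right) - 4\right)^{2} = \left(\left(12 \left(-3\right) 1 + 0\right) - 4\right)^{2} = \left(\left(\left(-36\right) 1 + 0\right) - 4\right)^{2} = \left(\left(-36 + 0\right) - 4\right)^{2} = \left(-36 - 4\right)^{2} = \left(-40\right)^{2} = 1600$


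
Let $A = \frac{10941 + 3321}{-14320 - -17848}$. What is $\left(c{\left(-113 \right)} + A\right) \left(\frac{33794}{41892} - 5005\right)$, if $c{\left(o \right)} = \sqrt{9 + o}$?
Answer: $- \frac{249151989041}{12316248} - \frac{104817833 i \sqrt{26}}{10473} \approx -20230.0 - 51033.0 i$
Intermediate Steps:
$A = \frac{2377}{588}$ ($A = \frac{14262}{-14320 + 17848} = \frac{14262}{3528} = 14262 \cdot \frac{1}{3528} = \frac{2377}{588} \approx 4.0425$)
$\left(c{\left(-113 \right)} + A\right) \left(\frac{33794}{41892} - 5005\right) = \left(\sqrt{9 - 113} + \frac{2377}{588}\right) \left(\frac{33794}{41892} - 5005\right) = \left(\sqrt{-104} + \frac{2377}{588}\right) \left(33794 \cdot \frac{1}{41892} - 5005\right) = \left(2 i \sqrt{26} + \frac{2377}{588}\right) \left(\frac{16897}{20946} - 5005\right) = \left(\frac{2377}{588} + 2 i \sqrt{26}\right) \left(- \frac{104817833}{20946}\right) = - \frac{249151989041}{12316248} - \frac{104817833 i \sqrt{26}}{10473}$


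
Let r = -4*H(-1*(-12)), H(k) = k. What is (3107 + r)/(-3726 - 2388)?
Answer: -3059/6114 ≈ -0.50033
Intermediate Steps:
r = -48 (r = -(-4)*(-12) = -4*12 = -48)
(3107 + r)/(-3726 - 2388) = (3107 - 48)/(-3726 - 2388) = 3059/(-6114) = 3059*(-1/6114) = -3059/6114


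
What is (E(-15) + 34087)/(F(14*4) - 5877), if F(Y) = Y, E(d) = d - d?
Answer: -34087/5821 ≈ -5.8559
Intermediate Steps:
E(d) = 0
(E(-15) + 34087)/(F(14*4) - 5877) = (0 + 34087)/(14*4 - 5877) = 34087/(56 - 5877) = 34087/(-5821) = 34087*(-1/5821) = -34087/5821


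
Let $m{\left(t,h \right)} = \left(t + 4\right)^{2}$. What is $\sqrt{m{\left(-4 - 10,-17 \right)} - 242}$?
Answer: $i \sqrt{142} \approx 11.916 i$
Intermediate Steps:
$m{\left(t,h \right)} = \left(4 + t\right)^{2}$
$\sqrt{m{\left(-4 - 10,-17 \right)} - 242} = \sqrt{\left(4 - 14\right)^{2} - 242} = \sqrt{\left(-10\right)^{2} - 242} = \sqrt{100 - 242} = \sqrt{-142} = i \sqrt{142}$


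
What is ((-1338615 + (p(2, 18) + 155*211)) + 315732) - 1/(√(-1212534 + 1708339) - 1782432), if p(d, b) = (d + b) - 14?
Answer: -3145839160323304436/3177063338819 + √495805/3177063338819 ≈ -9.9017e+5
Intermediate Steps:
p(d, b) = -14 + b + d (p(d, b) = (b + d) - 14 = -14 + b + d)
((-1338615 + (p(2, 18) + 155*211)) + 315732) - 1/(√(-1212534 + 1708339) - 1782432) = ((-1338615 + ((-14 + 18 + 2) + 155*211)) + 315732) - 1/(√(-1212534 + 1708339) - 1782432) = ((-1338615 + (6 + 32705)) + 315732) - 1/(√495805 - 1782432) = ((-1338615 + 32711) + 315732) - 1/(-1782432 + √495805) = (-1305904 + 315732) - 1/(-1782432 + √495805) = -990172 - 1/(-1782432 + √495805)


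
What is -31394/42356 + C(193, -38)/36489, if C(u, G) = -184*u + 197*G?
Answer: -1483379477/772764042 ≈ -1.9196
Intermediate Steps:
-31394/42356 + C(193, -38)/36489 = -31394/42356 + (-184*193 + 197*(-38))/36489 = -31394*1/42356 + (-35512 - 7486)*(1/36489) = -15697/21178 - 42998*1/36489 = -15697/21178 - 42998/36489 = -1483379477/772764042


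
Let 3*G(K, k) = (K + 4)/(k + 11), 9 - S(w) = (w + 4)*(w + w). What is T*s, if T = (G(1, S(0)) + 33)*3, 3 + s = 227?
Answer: 22232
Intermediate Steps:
s = 224 (s = -3 + 227 = 224)
S(w) = 9 - 2*w*(4 + w) (S(w) = 9 - (w + 4)*(w + w) = 9 - (4 + w)*2*w = 9 - 2*w*(4 + w))
G(K, k) = (4 + K)/(3*(11 + k)) (G(K, k) = ((K + 4)/(k + 11))/3 = ((4 + K)/(11 + k))/3 = (4 + K)/(3*(11 + k)))
T = 397/4 (T = ((4 + 1)/(3*(11 + (9 - 8*0 - 2*0**2))) + 33)*3 = ((1/3)*5/(11 + (9 + 0 - 2*0)) + 33)*3 = ((1/3)*5/(11 + (9 + 0 + 0)) + 33)*3 = ((1/3)*5/(11 + 9) + 33)*3 = ((1/3)*5/20 + 33)*3 = ((1/3)*(1/20)*5 + 33)*3 = (1/12 + 33)*3 = (397/12)*3 = 397/4 ≈ 99.250)
T*s = (397/4)*224 = 22232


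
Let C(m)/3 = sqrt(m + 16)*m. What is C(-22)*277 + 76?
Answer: 76 - 18282*I*sqrt(6) ≈ 76.0 - 44782.0*I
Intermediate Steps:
C(m) = 3*m*sqrt(16 + m) (C(m) = 3*(sqrt(m + 16)*m) = 3*(sqrt(16 + m)*m) = 3*(m*sqrt(16 + m)) = 3*m*sqrt(16 + m))
C(-22)*277 + 76 = (3*(-22)*sqrt(16 - 22))*277 + 76 = (3*(-22)*sqrt(-6))*277 + 76 = (3*(-22)*(I*sqrt(6)))*277 + 76 = -66*I*sqrt(6)*277 + 76 = -18282*I*sqrt(6) + 76 = 76 - 18282*I*sqrt(6)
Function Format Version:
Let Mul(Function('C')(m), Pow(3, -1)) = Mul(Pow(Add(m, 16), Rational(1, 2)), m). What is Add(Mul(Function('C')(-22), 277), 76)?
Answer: Add(76, Mul(-18282, I, Pow(6, Rational(1, 2)))) ≈ Add(76.000, Mul(-44782., I))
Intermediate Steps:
Function('C')(m) = Mul(3, m, Pow(Add(16, m), Rational(1, 2))) (Function('C')(m) = Mul(3, Mul(Pow(Add(m, 16), Rational(1, 2)), m)) = Mul(3, Mul(Pow(Add(16, m), Rational(1, 2)), m)) = Mul(3, Mul(m, Pow(Add(16, m), Rational(1, 2)))) = Mul(3, m, Pow(Add(16, m), Rational(1, 2))))
Add(Mul(Function('C')(-22), 277), 76) = Add(Mul(Mul(3, -22, Pow(Add(16, -22), Rational(1, 2))), 277), 76) = Add(Mul(Mul(3, -22, Pow(-6, Rational(1, 2))), 277), 76) = Add(Mul(Mul(3, -22, Mul(I, Pow(6, Rational(1, 2)))), 277), 76) = Add(Mul(Mul(-66, I, Pow(6, Rational(1, 2))), 277), 76) = Add(Mul(-18282, I, Pow(6, Rational(1, 2))), 76) = Add(76, Mul(-18282, I, Pow(6, Rational(1, 2))))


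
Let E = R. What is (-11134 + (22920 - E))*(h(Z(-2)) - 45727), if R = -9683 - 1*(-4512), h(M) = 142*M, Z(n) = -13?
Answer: -806695361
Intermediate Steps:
R = -5171 (R = -9683 + 4512 = -5171)
E = -5171
(-11134 + (22920 - E))*(h(Z(-2)) - 45727) = (-11134 + (22920 - 1*(-5171)))*(142*(-13) - 45727) = (-11134 + (22920 + 5171))*(-1846 - 45727) = (-11134 + 28091)*(-47573) = 16957*(-47573) = -806695361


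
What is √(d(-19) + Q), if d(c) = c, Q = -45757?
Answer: 4*I*√2861 ≈ 213.95*I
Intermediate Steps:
√(d(-19) + Q) = √(-19 - 45757) = √(-45776) = 4*I*√2861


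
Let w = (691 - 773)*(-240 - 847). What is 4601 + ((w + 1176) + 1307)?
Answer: 96218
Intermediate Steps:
w = 89134 (w = -82*(-1087) = 89134)
4601 + ((w + 1176) + 1307) = 4601 + ((89134 + 1176) + 1307) = 4601 + (90310 + 1307) = 4601 + 91617 = 96218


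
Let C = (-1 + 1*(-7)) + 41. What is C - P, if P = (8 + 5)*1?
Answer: 20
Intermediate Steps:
P = 13 (P = 13*1 = 13)
C = 33 (C = (-1 - 7) + 41 = -8 + 41 = 33)
C - P = 33 - 1*13 = 33 - 13 = 20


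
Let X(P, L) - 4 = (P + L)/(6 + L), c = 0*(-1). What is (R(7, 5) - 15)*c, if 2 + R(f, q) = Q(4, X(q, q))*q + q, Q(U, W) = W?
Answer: 0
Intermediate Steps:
c = 0
X(P, L) = 4 + (L + P)/(6 + L) (X(P, L) = 4 + (P + L)/(6 + L) = 4 + (L + P)/(6 + L))
R(f, q) = -2 + q + q*(24 + 6*q)/(6 + q) (R(f, q) = -2 + (((24 + q + 5*q)/(6 + q))*q + q) = -2 + (((24 + 6*q)/(6 + q))*q + q) = -2 + (q*(24 + 6*q)/(6 + q) + q) = -2 + (q + q*(24 + 6*q)/(6 + q)) = -2 + q + q*(24 + 6*q)/(6 + q))
(R(7, 5) - 15)*c = ((-12 + 7*5² + 28*5)/(6 + 5) - 15)*0 = ((-12 + 7*25 + 140)/11 - 15)*0 = ((-12 + 175 + 140)/11 - 15)*0 = ((1/11)*303 - 15)*0 = (303/11 - 15)*0 = (138/11)*0 = 0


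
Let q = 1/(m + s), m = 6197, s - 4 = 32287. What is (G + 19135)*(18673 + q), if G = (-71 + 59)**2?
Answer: 13855555587575/38488 ≈ 3.6000e+8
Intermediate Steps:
s = 32291 (s = 4 + 32287 = 32291)
G = 144 (G = (-12)**2 = 144)
q = 1/38488 (q = 1/(6197 + 32291) = 1/38488 ≈ 2.5982e-5)
(G + 19135)*(18673 + q) = (144 + 19135)*(18673 + 1/38488) = 19279*(718686425/38488) = 13855555587575/38488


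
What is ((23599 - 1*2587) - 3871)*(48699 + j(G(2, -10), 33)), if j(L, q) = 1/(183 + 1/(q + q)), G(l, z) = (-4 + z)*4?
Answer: 10082941054467/12079 ≈ 8.3475e+8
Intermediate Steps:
G(l, z) = -16 + 4*z
j(L, q) = 1/(183 + 1/(2*q))
((23599 - 1*2587) - 3871)*(48699 + j(G(2, -10), 33)) = ((23599 - 1*2587) - 3871)*(48699 + 2*33/(1 + 366*33)) = ((23599 - 2587) - 3871)*(48699 + 2*33/(1 + 12078)) = (21012 - 3871)*(48699 + 2*33/12079) = 17141*(48699 + 2*33*(1/12079)) = 17141*(48699 + 66/12079) = 17141*(588235287/12079) = 10082941054467/12079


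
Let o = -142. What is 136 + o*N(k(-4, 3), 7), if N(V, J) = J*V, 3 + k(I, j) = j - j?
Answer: 3118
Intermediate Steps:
k(I, j) = -3 (k(I, j) = -3 + (j - j) = -3 + 0 = -3)
136 + o*N(k(-4, 3), 7) = 136 - 994*(-3) = 136 - 142*(-21) = 136 + 2982 = 3118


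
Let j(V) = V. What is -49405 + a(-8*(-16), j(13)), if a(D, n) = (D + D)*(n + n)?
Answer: -42749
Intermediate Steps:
a(D, n) = 4*D*n (a(D, n) = (2*D)*(2*n) = 4*D*n)
-49405 + a(-8*(-16), j(13)) = -49405 + 4*(-8*(-16))*13 = -49405 + 4*128*13 = -49405 + 6656 = -42749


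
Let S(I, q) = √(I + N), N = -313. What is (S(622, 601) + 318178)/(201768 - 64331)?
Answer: 318178/137437 + √309/137437 ≈ 2.3152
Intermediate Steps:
S(I, q) = √(-313 + I) (S(I, q) = √(I - 313) = √(-313 + I))
(S(622, 601) + 318178)/(201768 - 64331) = (√(-313 + 622) + 318178)/(201768 - 64331) = (√309 + 318178)/137437 = (318178 + √309)*(1/137437) = 318178/137437 + √309/137437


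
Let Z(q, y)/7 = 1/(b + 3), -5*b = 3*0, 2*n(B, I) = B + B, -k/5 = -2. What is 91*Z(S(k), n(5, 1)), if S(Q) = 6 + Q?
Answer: 637/3 ≈ 212.33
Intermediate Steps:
k = 10 (k = -5*(-2) = 10)
n(B, I) = B (n(B, I) = (B + B)/2 = (2*B)/2 = B)
b = 0 (b = -3*0/5 = -1/5*0 = 0)
Z(q, y) = 7/3 (Z(q, y) = 7/(0 + 3) = 7/3)
91*Z(S(k), n(5, 1)) = 91*(7/3) = 637/3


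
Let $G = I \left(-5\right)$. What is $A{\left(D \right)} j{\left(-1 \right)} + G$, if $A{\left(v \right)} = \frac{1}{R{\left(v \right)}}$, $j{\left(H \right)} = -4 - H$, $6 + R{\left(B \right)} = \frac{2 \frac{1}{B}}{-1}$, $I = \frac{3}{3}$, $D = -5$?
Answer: $- \frac{125}{28} \approx -4.4643$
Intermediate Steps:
$I = 1$ ($I = 3 \cdot \frac{1}{3} = 1$)
$R{\left(B \right)} = -6 - \frac{2}{B}$ ($R{\left(B \right)} = -6 + \frac{2 \frac{1}{B}}{-1} = -6 + \frac{2}{B} \left(-1\right) = -6 - \frac{2}{B}$)
$G = -5$ ($G = 1 \left(-5\right) = -5$)
$A{\left(v \right)} = \frac{1}{-6 - \frac{2}{v}}$
$A{\left(D \right)} j{\left(-1 \right)} + G = \left(-1\right) \left(-5\right) \frac{1}{2 + 6 \left(-5\right)} \left(-4 - -1\right) - 5 = \left(-1\right) \left(-5\right) \frac{1}{2 - 30} \left(-4 + 1\right) - 5 = \left(-1\right) \left(-5\right) \frac{1}{-28} \left(-3\right) - 5 = \left(-1\right) \left(-5\right) \left(- \frac{1}{28}\right) \left(-3\right) - 5 = \left(- \frac{5}{28}\right) \left(-3\right) - 5 = \frac{15}{28} - 5 = - \frac{125}{28}$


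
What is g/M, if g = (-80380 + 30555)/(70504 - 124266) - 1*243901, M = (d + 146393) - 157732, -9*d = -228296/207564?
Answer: 6123812667738003/284695131632654 ≈ 21.510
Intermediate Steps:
d = 57074/467019 (d = -(-228296)/(9*207564) = -⅑*(-57074/51891) = 57074/467019 ≈ 0.12221)
M = -5295471367/467019 (M = (57074/467019 + 146393) - 157732 = 68368369541/467019 - 157732 = -5295471367/467019 ≈ -11339.)
g = -13112555737/53762 (g = -49825/(-53762) - 243901 = -49825*(-1/53762) - 243901 = 49825/53762 - 243901 = -13112555737/53762 ≈ -2.4390e+5)
g/M = -13112555737/(53762*(-5295471367/467019)) = -13112555737/53762*(-467019/5295471367) = 6123812667738003/284695131632654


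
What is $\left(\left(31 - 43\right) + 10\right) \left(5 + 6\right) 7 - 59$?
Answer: $-213$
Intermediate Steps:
$\left(\left(31 - 43\right) + 10\right) \left(5 + 6\right) 7 - 59 = \left(-12 + 10\right) 11 \cdot 7 - 59 = \left(-2\right) 77 - 59 = -154 - 59 = -213$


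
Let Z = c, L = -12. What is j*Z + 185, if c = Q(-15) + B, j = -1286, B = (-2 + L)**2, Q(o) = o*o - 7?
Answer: -532219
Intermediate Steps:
Q(o) = -7 + o**2 (Q(o) = o**2 - 7 = -7 + o**2)
B = 196 (B = (-2 - 12)**2 = (-14)**2 = 196)
c = 414 (c = (-7 + (-15)**2) + 196 = (-7 + 225) + 196 = 218 + 196 = 414)
Z = 414
j*Z + 185 = -1286*414 + 185 = -532404 + 185 = -532219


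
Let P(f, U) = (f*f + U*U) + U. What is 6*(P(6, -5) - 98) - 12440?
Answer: -12692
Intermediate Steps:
P(f, U) = U + U**2 + f**2 (P(f, U) = (f**2 + U**2) + U = (U**2 + f**2) + U = U + U**2 + f**2)
6*(P(6, -5) - 98) - 12440 = 6*((-5 + (-5)**2 + 6**2) - 98) - 12440 = 6*((-5 + 25 + 36) - 98) - 12440 = 6*(56 - 98) - 12440 = 6*(-42) - 12440 = -252 - 12440 = -12692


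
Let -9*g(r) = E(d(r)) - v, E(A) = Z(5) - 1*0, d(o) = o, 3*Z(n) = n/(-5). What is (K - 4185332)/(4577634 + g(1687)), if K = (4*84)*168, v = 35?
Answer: -27869967/30899056 ≈ -0.90197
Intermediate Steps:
Z(n) = -n/15 (Z(n) = (n/(-5))/3 = (n*(-⅕))/3 = (-n/5)/3 = -n/15)
K = 56448 (K = 336*168 = 56448)
E(A) = -⅓ (E(A) = -1/15*5 - 1*0 = -⅓ + 0 = -⅓)
g(r) = 106/27 (g(r) = -(-⅓ - 1*35)/9 = -(-⅓ - 35)/9 = -⅑*(-106/3) = 106/27)
(K - 4185332)/(4577634 + g(1687)) = (56448 - 4185332)/(4577634 + 106/27) = -4128884/123596224/27 = -4128884*27/123596224 = -27869967/30899056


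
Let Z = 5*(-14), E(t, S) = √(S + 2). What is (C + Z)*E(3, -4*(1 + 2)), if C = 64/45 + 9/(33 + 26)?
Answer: -181669*I*√10/2655 ≈ -216.38*I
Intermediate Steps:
E(t, S) = √(2 + S)
Z = -70
C = 4181/2655 (C = 64*(1/45) + 9/59 = 64/45 + 9*(1/59) = 64/45 + 9/59 = 4181/2655 ≈ 1.5748)
(C + Z)*E(3, -4*(1 + 2)) = (4181/2655 - 70)*√(2 - 4*(1 + 2)) = -181669*√(2 - 4*3)/2655 = -181669*√(2 - 12)/2655 = -181669*I*√10/2655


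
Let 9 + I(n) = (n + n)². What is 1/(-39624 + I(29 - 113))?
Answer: -1/11409 ≈ -8.7650e-5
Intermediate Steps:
I(n) = -9 + 4*n² (I(n) = -9 + (n + n)² = -9 + (2*n)² = -9 + 4*n²)
1/(-39624 + I(29 - 113)) = 1/(-39624 + (-9 + 4*(29 - 113)²)) = 1/(-39624 + (-9 + 4*(-84)²)) = 1/(-39624 + (-9 + 4*7056)) = 1/(-39624 + (-9 + 28224)) = 1/(-39624 + 28215) = 1/(-11409) = -1/11409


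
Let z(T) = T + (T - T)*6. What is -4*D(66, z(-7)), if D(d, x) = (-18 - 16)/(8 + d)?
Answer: 68/37 ≈ 1.8378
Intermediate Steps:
z(T) = T (z(T) = T + 0*6 = T + 0 = T)
D(d, x) = -34/(8 + d)
-4*D(66, z(-7)) = -(-136)/(8 + 66) = -(-136)/74 = -4*(-17/37) = 68/37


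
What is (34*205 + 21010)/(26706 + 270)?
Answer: 6995/6744 ≈ 1.0372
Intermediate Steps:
(34*205 + 21010)/(26706 + 270) = (6970 + 21010)/26976 = 27980*(1/26976) = 6995/6744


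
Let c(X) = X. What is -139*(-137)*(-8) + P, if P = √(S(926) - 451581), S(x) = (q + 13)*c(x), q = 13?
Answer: -152344 + I*√427505 ≈ -1.5234e+5 + 653.84*I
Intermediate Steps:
S(x) = 26*x (S(x) = (13 + 13)*x = 26*x)
P = I*√427505 (P = √(26*926 - 451581) = √(24076 - 451581) = √(-427505) = I*√427505 ≈ 653.84*I)
-139*(-137)*(-8) + P = -139*(-137)*(-8) + I*√427505 = 19043*(-8) + I*√427505 = -152344 + I*√427505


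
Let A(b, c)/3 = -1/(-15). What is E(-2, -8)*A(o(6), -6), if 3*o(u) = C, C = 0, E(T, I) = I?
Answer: -8/5 ≈ -1.6000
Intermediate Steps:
o(u) = 0 (o(u) = (⅓)*0 = 0)
A(b, c) = ⅕ (A(b, c) = 3*(-1/(-15)) = 3*(-1*(-1/15)) = 3*(1/15) = ⅕)
E(-2, -8)*A(o(6), -6) = -8*⅕ = -8/5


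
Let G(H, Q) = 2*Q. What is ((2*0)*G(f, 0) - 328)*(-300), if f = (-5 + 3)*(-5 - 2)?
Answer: 98400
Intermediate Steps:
f = 14 (f = -2*(-7) = 14)
((2*0)*G(f, 0) - 328)*(-300) = ((2*0)*(2*0) - 328)*(-300) = (0*0 - 328)*(-300) = (0 - 328)*(-300) = -328*(-300) = 98400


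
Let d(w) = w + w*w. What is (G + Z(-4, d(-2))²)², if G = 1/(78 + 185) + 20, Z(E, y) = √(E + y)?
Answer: 22420225/69169 ≈ 324.14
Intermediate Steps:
d(w) = w + w²
G = 5261/263 (G = 1/263 + 20 = 5261/263 ≈ 20.004)
(G + Z(-4, d(-2))²)² = (5261/263 + (√(-4 - 2*(1 - 2)))²)² = (5261/263 + (√(-4 - 2*(-1)))²)² = (5261/263 + (√(-4 + 2))²)² = (5261/263 + (√(-2))²)² = (5261/263 + (I*√2)²)² = (5261/263 - 2)² = (4735/263)² = 22420225/69169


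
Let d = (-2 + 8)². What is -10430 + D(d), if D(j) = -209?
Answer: -10639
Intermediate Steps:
d = 36 (d = 6² = 36)
-10430 + D(d) = -10430 - 209 = -10639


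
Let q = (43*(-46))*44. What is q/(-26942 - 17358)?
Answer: 21758/11075 ≈ 1.9646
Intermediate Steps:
q = -87032 (q = -1978*44 = -87032)
q/(-26942 - 17358) = -87032/(-26942 - 17358) = -87032/(-44300) = -87032*(-1/44300) = 21758/11075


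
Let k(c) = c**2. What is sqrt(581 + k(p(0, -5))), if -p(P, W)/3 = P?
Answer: sqrt(581) ≈ 24.104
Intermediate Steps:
p(P, W) = -3*P
sqrt(581 + k(p(0, -5))) = sqrt(581 + (-3*0)**2) = sqrt(581 + 0**2) = sqrt(581 + 0) = sqrt(581)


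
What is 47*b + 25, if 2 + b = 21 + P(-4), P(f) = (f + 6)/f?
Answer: 1789/2 ≈ 894.50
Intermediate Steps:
P(f) = (6 + f)/f
b = 37/2 (b = -2 + (21 + (6 - 4)/(-4)) = -2 + (21 - ¼*2) = -2 + (21 - ½) = -2 + 41/2 = 37/2 ≈ 18.500)
47*b + 25 = 47*(37/2) + 25 = 1739/2 + 25 = 1789/2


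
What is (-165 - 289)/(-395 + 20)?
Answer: 454/375 ≈ 1.2107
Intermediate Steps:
(-165 - 289)/(-395 + 20) = -454/(-375) = -454*(-1/375) = 454/375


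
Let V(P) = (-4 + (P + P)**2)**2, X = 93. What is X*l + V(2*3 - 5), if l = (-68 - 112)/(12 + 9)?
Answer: -5580/7 ≈ -797.14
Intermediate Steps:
l = -60/7 (l = -180/21 = -180*1/21 = -60/7 ≈ -8.5714)
V(P) = (-4 + 4*P**2)**2 (V(P) = (-4 + (2*P)**2)**2 = (-4 + 4*P**2)**2)
X*l + V(2*3 - 5) = 93*(-60/7) + 16*(-1 + (2*3 - 5)**2)**2 = -5580/7 + 16*(-1 + (6 - 5)**2)**2 = -5580/7 + 16*(-1 + 1**2)**2 = -5580/7 + 16*(-1 + 1)**2 = -5580/7 + 16*0**2 = -5580/7 + 16*0 = -5580/7 + 0 = -5580/7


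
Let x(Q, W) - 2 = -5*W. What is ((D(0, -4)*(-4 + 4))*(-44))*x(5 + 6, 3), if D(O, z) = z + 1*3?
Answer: 0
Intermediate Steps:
D(O, z) = 3 + z (D(O, z) = z + 3 = 3 + z)
x(Q, W) = 2 - 5*W
((D(0, -4)*(-4 + 4))*(-44))*x(5 + 6, 3) = (((3 - 4)*(-4 + 4))*(-44))*(2 - 5*3) = (-1*0*(-44))*(2 - 15) = (0*(-44))*(-13) = 0*(-13) = 0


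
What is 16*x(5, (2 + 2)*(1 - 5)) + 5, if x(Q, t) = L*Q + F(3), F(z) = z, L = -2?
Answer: -107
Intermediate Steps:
x(Q, t) = 3 - 2*Q (x(Q, t) = -2*Q + 3 = 3 - 2*Q)
16*x(5, (2 + 2)*(1 - 5)) + 5 = 16*(3 - 2*5) + 5 = 16*(3 - 10) + 5 = 16*(-7) + 5 = -112 + 5 = -107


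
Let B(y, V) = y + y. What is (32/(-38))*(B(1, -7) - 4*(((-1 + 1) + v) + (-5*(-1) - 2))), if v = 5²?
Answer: 1760/19 ≈ 92.632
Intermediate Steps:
v = 25
B(y, V) = 2*y
(32/(-38))*(B(1, -7) - 4*(((-1 + 1) + v) + (-5*(-1) - 2))) = (32/(-38))*(2*1 - 4*(((-1 + 1) + 25) + (-5*(-1) - 2))) = (32*(-1/38))*(2 - 4*((0 + 25) + (5 - 2))) = -16*(2 - 4*(25 + 3))/19 = -16*(2 - 4*28)/19 = -16*(2 - 112)/19 = -16/19*(-110) = 1760/19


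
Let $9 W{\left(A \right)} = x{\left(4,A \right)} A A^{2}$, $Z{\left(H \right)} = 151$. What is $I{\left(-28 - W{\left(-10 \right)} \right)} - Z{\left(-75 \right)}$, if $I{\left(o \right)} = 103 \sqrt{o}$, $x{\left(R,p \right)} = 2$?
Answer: $-151 + \frac{206 \sqrt{437}}{3} \approx 1284.4$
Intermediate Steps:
$W{\left(A \right)} = \frac{2 A^{3}}{9}$ ($W{\left(A \right)} = \frac{2 A A^{2}}{9} = \frac{2 A^{3}}{9}$)
$I{\left(-28 - W{\left(-10 \right)} \right)} - Z{\left(-75 \right)} = 103 \sqrt{-28 - \frac{2 \left(-10\right)^{3}}{9}} - 151 = 103 \sqrt{-28 - \frac{2}{9} \left(-1000\right)} - 151 = 103 \sqrt{-28 - - \frac{2000}{9}} - 151 = 103 \sqrt{-28 + \frac{2000}{9}} - 151 = 103 \sqrt{\frac{1748}{9}} - 151 = 103 \frac{2 \sqrt{437}}{3} - 151 = \frac{206 \sqrt{437}}{3} - 151 = -151 + \frac{206 \sqrt{437}}{3}$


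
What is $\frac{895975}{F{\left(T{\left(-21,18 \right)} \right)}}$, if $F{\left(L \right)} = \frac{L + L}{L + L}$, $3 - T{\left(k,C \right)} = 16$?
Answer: $895975$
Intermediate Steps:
$T{\left(k,C \right)} = -13$ ($T{\left(k,C \right)} = 3 - 16 = -13$)
$F{\left(L \right)} = 1$ ($F{\left(L \right)} = \frac{2 L}{2 L} = 2 L \frac{1}{2 L} = 1$)
$\frac{895975}{F{\left(T{\left(-21,18 \right)} \right)}} = \frac{895975}{1} = 895975 \cdot 1 = 895975$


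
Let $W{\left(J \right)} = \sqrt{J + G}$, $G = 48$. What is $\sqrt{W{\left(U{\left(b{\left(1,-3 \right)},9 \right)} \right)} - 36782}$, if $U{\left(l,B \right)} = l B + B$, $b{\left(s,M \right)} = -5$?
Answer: $\sqrt{-36782 + 2 \sqrt{3}} \approx 191.78 i$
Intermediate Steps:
$U{\left(l,B \right)} = B + B l$ ($U{\left(l,B \right)} = B l + B = B + B l$)
$W{\left(J \right)} = \sqrt{48 + J}$ ($W{\left(J \right)} = \sqrt{J + 48} = \sqrt{48 + J}$)
$\sqrt{W{\left(U{\left(b{\left(1,-3 \right)},9 \right)} \right)} - 36782} = \sqrt{\sqrt{48 + 9 \left(1 - 5\right)} - 36782} = \sqrt{\sqrt{48 + 9 \left(-4\right)} - 36782} = \sqrt{\sqrt{48 - 36} - 36782} = \sqrt{\sqrt{12} - 36782} = \sqrt{2 \sqrt{3} - 36782} = \sqrt{-36782 + 2 \sqrt{3}}$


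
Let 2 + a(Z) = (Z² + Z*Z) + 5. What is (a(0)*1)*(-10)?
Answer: -30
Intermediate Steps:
a(Z) = 3 + 2*Z² (a(Z) = -2 + ((Z² + Z*Z) + 5) = -2 + ((Z² + Z²) + 5) = -2 + (2*Z² + 5) = -2 + (5 + 2*Z²) = 3 + 2*Z²)
(a(0)*1)*(-10) = ((3 + 2*0²)*1)*(-10) = ((3 + 2*0)*1)*(-10) = ((3 + 0)*1)*(-10) = (3*1)*(-10) = 3*(-10) = -30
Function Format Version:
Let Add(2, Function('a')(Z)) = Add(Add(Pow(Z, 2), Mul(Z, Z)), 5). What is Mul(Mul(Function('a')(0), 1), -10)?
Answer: -30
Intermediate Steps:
Function('a')(Z) = Add(3, Mul(2, Pow(Z, 2))) (Function('a')(Z) = Add(-2, Add(Add(Pow(Z, 2), Mul(Z, Z)), 5)) = Add(-2, Add(Add(Pow(Z, 2), Pow(Z, 2)), 5)) = Add(-2, Add(Mul(2, Pow(Z, 2)), 5)) = Add(-2, Add(5, Mul(2, Pow(Z, 2)))) = Add(3, Mul(2, Pow(Z, 2))))
Mul(Mul(Function('a')(0), 1), -10) = Mul(Mul(Add(3, Mul(2, Pow(0, 2))), 1), -10) = Mul(Mul(Add(3, Mul(2, 0)), 1), -10) = Mul(Mul(Add(3, 0), 1), -10) = Mul(Mul(3, 1), -10) = Mul(3, -10) = -30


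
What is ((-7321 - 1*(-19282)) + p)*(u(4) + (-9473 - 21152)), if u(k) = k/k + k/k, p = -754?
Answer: -343191961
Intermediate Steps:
u(k) = 2 (u(k) = 1 + 1 = 2)
((-7321 - 1*(-19282)) + p)*(u(4) + (-9473 - 21152)) = ((-7321 - 1*(-19282)) - 754)*(2 + (-9473 - 21152)) = ((-7321 + 19282) - 754)*(2 - 30625) = (11961 - 754)*(-30623) = 11207*(-30623) = -343191961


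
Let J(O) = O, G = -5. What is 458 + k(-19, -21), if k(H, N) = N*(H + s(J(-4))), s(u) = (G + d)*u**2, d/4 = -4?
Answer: 7913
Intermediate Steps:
d = -16 (d = 4*(-4) = -16)
s(u) = -21*u**2 (s(u) = (-5 - 16)*u**2 = -21*u**2)
k(H, N) = N*(-336 + H) (k(H, N) = N*(H - 21*(-4)**2) = N*(H - 21*16) = N*(H - 336) = N*(-336 + H))
458 + k(-19, -21) = 458 - 21*(-336 - 19) = 458 - 21*(-355) = 458 + 7455 = 7913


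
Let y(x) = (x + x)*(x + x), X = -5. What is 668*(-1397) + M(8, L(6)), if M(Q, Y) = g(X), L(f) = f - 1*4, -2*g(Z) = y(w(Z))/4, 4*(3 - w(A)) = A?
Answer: -29862561/32 ≈ -9.3321e+5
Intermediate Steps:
w(A) = 3 - A/4
y(x) = 4*x² (y(x) = (2*x)*(2*x) = 4*x²)
g(Z) = -(3 - Z/4)²/2 (g(Z) = -4*(3 - Z/4)²/(2*4) = -(3 - Z/4)²/2)
L(f) = -4 + f (L(f) = f - 4 = -4 + f)
M(Q, Y) = -289/32 (M(Q, Y) = -(-12 - 5)²/32 = -1/32*(-17)² = -1/32*289 = -289/32)
668*(-1397) + M(8, L(6)) = 668*(-1397) - 289/32 = -933196 - 289/32 = -29862561/32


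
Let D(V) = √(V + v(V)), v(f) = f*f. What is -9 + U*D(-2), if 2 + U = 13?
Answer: -9 + 11*√2 ≈ 6.5564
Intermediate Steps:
U = 11 (U = -2 + 13 = 11)
v(f) = f²
D(V) = √(V + V²)
-9 + U*D(-2) = -9 + 11*√(-2*(1 - 2)) = -9 + 11*√(-2*(-1)) = -9 + 11*√2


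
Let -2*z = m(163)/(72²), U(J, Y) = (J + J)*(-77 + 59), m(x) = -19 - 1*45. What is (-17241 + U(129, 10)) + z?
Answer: -3545369/162 ≈ -21885.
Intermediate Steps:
m(x) = -64 (m(x) = -19 - 45 = -64)
U(J, Y) = -36*J (U(J, Y) = (2*J)*(-18) = -36*J)
z = 1/162 (z = -(-32)/(72²) = -(-32)/5184 = -½*(-1/81) = 1/162 ≈ 0.0061728)
(-17241 + U(129, 10)) + z = (-17241 - 36*129) + 1/162 = (-17241 - 4644) + 1/162 = -21885 + 1/162 = -3545369/162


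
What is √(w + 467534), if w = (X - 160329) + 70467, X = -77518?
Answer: √300154 ≈ 547.86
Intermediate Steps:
w = -167380 (w = (-77518 - 160329) + 70467 = -237847 + 70467 = -167380)
√(w + 467534) = √(-167380 + 467534) = √300154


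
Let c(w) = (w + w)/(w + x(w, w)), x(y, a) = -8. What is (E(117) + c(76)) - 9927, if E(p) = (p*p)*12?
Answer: 2623835/17 ≈ 1.5434e+5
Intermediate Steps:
c(w) = 2*w/(-8 + w) (c(w) = (w + w)/(w - 8) = (2*w)/(-8 + w) = 2*w/(-8 + w))
E(p) = 12*p**2 (E(p) = p**2*12 = 12*p**2)
(E(117) + c(76)) - 9927 = (12*117**2 + 2*76/(-8 + 76)) - 9927 = (12*13689 + 2*76/68) - 9927 = (164268 + 2*76*(1/68)) - 9927 = (164268 + 38/17) - 9927 = 2792594/17 - 9927 = 2623835/17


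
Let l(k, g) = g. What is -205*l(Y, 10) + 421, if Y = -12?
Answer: -1629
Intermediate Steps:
-205*l(Y, 10) + 421 = -205*10 + 421 = -2050 + 421 = -1629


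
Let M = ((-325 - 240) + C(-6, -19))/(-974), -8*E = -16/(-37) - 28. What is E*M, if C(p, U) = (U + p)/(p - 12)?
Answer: 862325/432456 ≈ 1.9940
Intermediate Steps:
C(p, U) = (U + p)/(-12 + p)
E = 255/74 (E = -(-16/(-37) - 28)/8 = -(-16*(-1/37) - 28)/8 = -(16/37 - 28)/8 = -1/8*(-1020/37) = 255/74 ≈ 3.4459)
M = 10145/17532 (M = ((-325 - 240) + (-19 - 6)/(-12 - 6))/(-974) = (-565 - 25/(-18))*(-1/974) = (-565 - 1/18*(-25))*(-1/974) = (-565 + 25/18)*(-1/974) = -10145/18*(-1/974) = 10145/17532 ≈ 0.57866)
E*M = (255/74)*(10145/17532) = 862325/432456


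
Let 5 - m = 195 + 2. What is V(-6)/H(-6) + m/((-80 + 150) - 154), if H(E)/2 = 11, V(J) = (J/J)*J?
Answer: 155/77 ≈ 2.0130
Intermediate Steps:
V(J) = J (V(J) = 1*J = J)
H(E) = 22 (H(E) = 2*11 = 22)
m = -192 (m = 5 - (195 + 2) = 5 - 1*197 = 5 - 197 = -192)
V(-6)/H(-6) + m/((-80 + 150) - 154) = -6/22 - 192/((-80 + 150) - 154) = -6*1/22 - 192/(70 - 154) = -3/11 - 192/(-84) = -3/11 - 192*(-1/84) = -3/11 + 16/7 = 155/77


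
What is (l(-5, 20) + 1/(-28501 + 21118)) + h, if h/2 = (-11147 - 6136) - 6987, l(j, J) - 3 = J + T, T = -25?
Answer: -358385587/7383 ≈ -48542.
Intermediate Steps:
l(j, J) = -22 + J (l(j, J) = 3 + (J - 25) = 3 + (-25 + J) = -22 + J)
h = -48540 (h = 2*((-11147 - 6136) - 6987) = 2*(-17283 - 6987) = 2*(-24270) = -48540)
(l(-5, 20) + 1/(-28501 + 21118)) + h = ((-22 + 20) + 1/(-28501 + 21118)) - 48540 = (-2 + 1/(-7383)) - 48540 = (-2 - 1/7383) - 48540 = -14767/7383 - 48540 = -358385587/7383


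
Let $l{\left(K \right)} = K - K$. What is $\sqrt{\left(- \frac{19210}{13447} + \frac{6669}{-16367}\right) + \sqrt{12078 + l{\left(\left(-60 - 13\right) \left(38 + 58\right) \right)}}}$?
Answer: $\frac{\sqrt{-142603153 + 233006907 \sqrt{1342}}}{8813} \approx 10.395$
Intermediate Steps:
$l{\left(K \right)} = 0$
$\sqrt{\left(- \frac{19210}{13447} + \frac{6669}{-16367}\right) + \sqrt{12078 + l{\left(\left(-60 - 13\right) \left(38 + 58\right) \right)}}} = \sqrt{\left(- \frac{19210}{13447} + \frac{6669}{-16367}\right) + \sqrt{12078 + 0}} = \sqrt{\left(\left(-19210\right) \frac{1}{13447} + 6669 \left(- \frac{1}{16367}\right)\right) + \sqrt{12078}} = \sqrt{\left(- \frac{10}{7} - \frac{513}{1259}\right) + 3 \sqrt{1342}} = \sqrt{- \frac{16181}{8813} + 3 \sqrt{1342}}$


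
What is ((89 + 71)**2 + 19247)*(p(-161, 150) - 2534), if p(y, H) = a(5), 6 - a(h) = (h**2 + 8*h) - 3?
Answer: -116153730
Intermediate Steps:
a(h) = 9 - h**2 - 8*h (a(h) = 6 - ((h**2 + 8*h) - 3) = 6 - (-3 + h**2 + 8*h) = 6 + (3 - h**2 - 8*h) = 9 - h**2 - 8*h)
p(y, H) = -56 (p(y, H) = 9 - 1*5**2 - 8*5 = 9 - 1*25 - 40 = 9 - 25 - 40 = -56)
((89 + 71)**2 + 19247)*(p(-161, 150) - 2534) = ((89 + 71)**2 + 19247)*(-56 - 2534) = (160**2 + 19247)*(-2590) = (25600 + 19247)*(-2590) = 44847*(-2590) = -116153730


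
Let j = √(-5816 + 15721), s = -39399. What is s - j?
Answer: -39399 - √9905 ≈ -39499.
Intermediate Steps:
j = √9905 ≈ 99.524
s - j = -39399 - √9905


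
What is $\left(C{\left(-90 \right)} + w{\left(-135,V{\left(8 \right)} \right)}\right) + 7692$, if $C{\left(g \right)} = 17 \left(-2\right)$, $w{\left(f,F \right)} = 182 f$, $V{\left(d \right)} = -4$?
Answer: $-16912$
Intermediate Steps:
$C{\left(g \right)} = -34$
$\left(C{\left(-90 \right)} + w{\left(-135,V{\left(8 \right)} \right)}\right) + 7692 = \left(-34 + 182 \left(-135\right)\right) + 7692 = \left(-34 - 24570\right) + 7692 = -24604 + 7692 = -16912$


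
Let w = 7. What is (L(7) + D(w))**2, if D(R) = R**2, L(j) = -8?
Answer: 1681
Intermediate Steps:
(L(7) + D(w))**2 = (-8 + 7**2)**2 = (-8 + 49)**2 = 41**2 = 1681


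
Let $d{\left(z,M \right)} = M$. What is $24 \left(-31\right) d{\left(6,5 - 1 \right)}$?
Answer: $-2976$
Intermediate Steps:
$24 \left(-31\right) d{\left(6,5 - 1 \right)} = 24 \left(-31\right) \left(5 - 1\right) = \left(-744\right) 4 = -2976$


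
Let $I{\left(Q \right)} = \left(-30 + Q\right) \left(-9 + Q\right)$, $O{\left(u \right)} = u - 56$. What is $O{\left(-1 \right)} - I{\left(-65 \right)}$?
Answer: $-7087$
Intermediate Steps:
$O{\left(u \right)} = -56 + u$
$O{\left(-1 \right)} - I{\left(-65 \right)} = \left(-56 - 1\right) - \left(270 + \left(-65\right)^{2} - -2535\right) = -57 - \left(270 + 4225 + 2535\right) = -57 - 7030 = -7087$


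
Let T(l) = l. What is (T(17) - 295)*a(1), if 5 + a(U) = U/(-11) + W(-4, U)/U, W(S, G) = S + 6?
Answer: 9452/11 ≈ 859.27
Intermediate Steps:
W(S, G) = 6 + S
a(U) = -5 + 2/U - U/11 (a(U) = -5 + (U/(-11) + (6 - 4)/U) = -5 + (U*(-1/11) + 2/U) = -5 + (-U/11 + 2/U) = -5 + (2/U - U/11) = -5 + 2/U - U/11)
(T(17) - 295)*a(1) = (17 - 295)*(-5 + 2/1 - 1/11*1) = -278*(-5 + 2*1 - 1/11) = -278*(-5 + 2 - 1/11) = -278*(-34/11) = 9452/11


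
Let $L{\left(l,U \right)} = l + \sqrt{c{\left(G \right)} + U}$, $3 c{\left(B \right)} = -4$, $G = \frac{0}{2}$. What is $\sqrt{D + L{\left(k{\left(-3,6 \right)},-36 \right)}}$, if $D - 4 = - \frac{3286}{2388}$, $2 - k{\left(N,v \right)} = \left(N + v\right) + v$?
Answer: $\frac{\sqrt{-6238650 + 1900848 i \sqrt{21}}}{1194} \approx 1.2529 + 2.4384 i$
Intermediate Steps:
$G = 0$ ($G = 0 \cdot \frac{1}{2} = 0$)
$c{\left(B \right)} = - \frac{4}{3}$ ($c{\left(B \right)} = \frac{1}{3} \left(-4\right) = - \frac{4}{3}$)
$k{\left(N,v \right)} = 2 - N - 2 v$ ($k{\left(N,v \right)} = 2 - \left(\left(N + v\right) + v\right) = 2 - \left(N + 2 v\right) = 2 - N - 2 v$)
$L{\left(l,U \right)} = l + \sqrt{- \frac{4}{3} + U}$
$D = \frac{3133}{1194}$ ($D = 4 - \frac{3286}{2388} = 4 - \frac{1643}{1194} = \frac{3133}{1194} \approx 2.624$)
$\sqrt{D + L{\left(k{\left(-3,6 \right)},-36 \right)}} = \sqrt{\frac{3133}{1194} + \left(\left(2 - -3 - 12\right) + \frac{\sqrt{-12 + 9 \left(-36\right)}}{3}\right)} = \sqrt{\frac{3133}{1194} + \left(\left(2 + 3 - 12\right) + \frac{\sqrt{-12 - 324}}{3}\right)} = \sqrt{\frac{3133}{1194} - \left(7 - \frac{\sqrt{-336}}{3}\right)} = \sqrt{\frac{3133}{1194} - \left(7 - \frac{4 i \sqrt{21}}{3}\right)} = \sqrt{- \frac{5225}{1194} + \frac{4 i \sqrt{21}}{3}}$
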